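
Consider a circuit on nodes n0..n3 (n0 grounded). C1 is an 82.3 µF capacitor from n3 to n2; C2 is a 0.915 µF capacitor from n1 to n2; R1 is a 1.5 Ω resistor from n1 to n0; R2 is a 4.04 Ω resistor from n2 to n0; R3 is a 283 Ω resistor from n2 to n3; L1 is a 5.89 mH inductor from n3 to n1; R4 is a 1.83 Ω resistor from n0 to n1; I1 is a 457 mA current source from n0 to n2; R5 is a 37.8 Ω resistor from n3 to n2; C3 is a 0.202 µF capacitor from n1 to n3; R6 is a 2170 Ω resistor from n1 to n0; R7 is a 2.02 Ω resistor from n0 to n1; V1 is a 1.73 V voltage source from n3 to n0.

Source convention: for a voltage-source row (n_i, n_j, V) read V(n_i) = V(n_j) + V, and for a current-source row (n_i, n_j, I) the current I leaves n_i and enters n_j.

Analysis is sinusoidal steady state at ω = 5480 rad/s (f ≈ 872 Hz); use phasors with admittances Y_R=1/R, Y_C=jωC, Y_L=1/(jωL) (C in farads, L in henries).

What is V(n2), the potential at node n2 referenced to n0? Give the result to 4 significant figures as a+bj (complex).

MNA unknowns: 3 node voltages V₁..V_3 plus 1 source current (V1)
C1: Y=0.000+0.4510j on G[3,2]
C2: Y=0.000+0.005014j on G[1,2]
R1: Y=0.6667+0.000j on G[1,0]
R2: Y=0.2475+0.000j on G[2,0]
R3: Y=0.003534+0.000j on G[2,3]
L1: Y=0.000-0.03098j on G[3,1]
R4: Y=0.5464+0.000j on G[0,1]
I1: z[0]−=0.457, z[2]+=0.457
R5: Y=0.02646+0.000j on G[3,2]
C3: Y=0.000+0.001107j on G[1,3]
R6: Y=0.0004608+0.000j on G[1,0]
R7: Y=0.4950+0.000j on G[0,1]
V1: row V3−V0=1.73, i_V1 at 3,0
solve → V1=0.0005261-0.02512j, V2=1.744-0.05471j, V3=1.730+0.000j
aux → i_V1=0.02435+0.05646j

1.744-0.05471j V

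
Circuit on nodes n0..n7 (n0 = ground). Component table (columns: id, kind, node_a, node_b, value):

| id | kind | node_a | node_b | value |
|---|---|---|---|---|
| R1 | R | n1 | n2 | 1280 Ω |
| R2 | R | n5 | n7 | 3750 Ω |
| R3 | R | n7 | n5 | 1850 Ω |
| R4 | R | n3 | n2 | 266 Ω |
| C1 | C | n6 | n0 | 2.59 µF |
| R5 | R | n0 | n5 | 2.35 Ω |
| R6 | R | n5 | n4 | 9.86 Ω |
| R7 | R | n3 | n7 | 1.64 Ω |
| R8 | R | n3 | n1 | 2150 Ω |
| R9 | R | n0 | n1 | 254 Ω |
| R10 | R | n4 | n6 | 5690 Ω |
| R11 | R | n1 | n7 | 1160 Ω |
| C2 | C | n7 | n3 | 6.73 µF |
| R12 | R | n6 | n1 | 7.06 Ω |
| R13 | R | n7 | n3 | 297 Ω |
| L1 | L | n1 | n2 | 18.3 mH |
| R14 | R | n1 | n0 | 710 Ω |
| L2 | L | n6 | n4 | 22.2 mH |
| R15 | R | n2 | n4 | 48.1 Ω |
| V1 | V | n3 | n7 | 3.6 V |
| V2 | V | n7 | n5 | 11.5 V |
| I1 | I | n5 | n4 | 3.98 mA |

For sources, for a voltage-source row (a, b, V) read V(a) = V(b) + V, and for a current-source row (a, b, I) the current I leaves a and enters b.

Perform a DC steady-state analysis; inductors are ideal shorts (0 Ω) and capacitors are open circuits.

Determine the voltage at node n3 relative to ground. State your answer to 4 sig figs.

MNA unknowns: 7 node voltages V₁..V_7 plus 4 source currents (L1, L2, V1, V2)
R1: Y=0.0007813 on G[1,2]
R2: Y=0.0002667 on G[5,7]
R3: Y=0.0005405 on G[7,5]
R4: Y=0.003759 on G[3,2]
C1: Y=0.000 on G[6,0]
R5: Y=0.4255 on G[0,5]
R6: Y=0.1014 on G[5,4]
R7: Y=0.6098 on G[3,7]
R8: Y=0.0004651 on G[3,1]
R9: Y=0.003937 on G[0,1]
R10: Y=0.0001757 on G[4,6]
R11: Y=0.0008621 on G[1,7]
C2: Y=0.000 on G[7,3]
R12: Y=0.1416 on G[6,1]
R13: Y=0.003367 on G[7,3]
L1: row V1−V2=0, i_L1 at 1,2
R14: Y=0.001408 on G[1,0]
L2: row V6−V4=0, i_L2 at 6,4
R15: Y=0.02079 on G[2,4]
V1: row V3−V7=3.6, i_V1 at 3,7
V2: row V7−V5=11.5, i_V2 at 7,5
I1: z[5]−=0.00398, z[4]+=0.00398
solve → V1=1.033, V2=1.033, V3=15.09, V4=0.6461, V5=-0.01298, V6=0.6461, V7=11.49
aux → i_L1=-0.04479, i_L2=0.05482, i_V1=-2.267, i_V2=-0.07767

15.09 V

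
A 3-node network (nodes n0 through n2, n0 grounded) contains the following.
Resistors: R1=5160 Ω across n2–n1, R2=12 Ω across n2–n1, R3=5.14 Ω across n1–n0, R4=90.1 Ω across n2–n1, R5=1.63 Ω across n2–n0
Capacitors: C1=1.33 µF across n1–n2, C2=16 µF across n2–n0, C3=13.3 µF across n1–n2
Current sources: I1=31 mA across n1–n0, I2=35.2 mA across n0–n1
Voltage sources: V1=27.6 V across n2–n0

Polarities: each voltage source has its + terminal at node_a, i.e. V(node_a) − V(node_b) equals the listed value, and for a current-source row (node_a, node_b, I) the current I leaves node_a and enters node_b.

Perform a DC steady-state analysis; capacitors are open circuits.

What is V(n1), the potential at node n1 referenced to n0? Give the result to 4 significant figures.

Apply KCL at each of the 2 non-ground nodes and solve the resulting linear system.
Node n1: branches {R1, R2, R3, R4, C1, I1, I2, C3} → V_1 = 9.046
Node n2: branches {R1, R2, R4, C1, R5, C2, C3, V1} → V_2 = 27.60
Source currents: i(V1)=-18.69

9.046 V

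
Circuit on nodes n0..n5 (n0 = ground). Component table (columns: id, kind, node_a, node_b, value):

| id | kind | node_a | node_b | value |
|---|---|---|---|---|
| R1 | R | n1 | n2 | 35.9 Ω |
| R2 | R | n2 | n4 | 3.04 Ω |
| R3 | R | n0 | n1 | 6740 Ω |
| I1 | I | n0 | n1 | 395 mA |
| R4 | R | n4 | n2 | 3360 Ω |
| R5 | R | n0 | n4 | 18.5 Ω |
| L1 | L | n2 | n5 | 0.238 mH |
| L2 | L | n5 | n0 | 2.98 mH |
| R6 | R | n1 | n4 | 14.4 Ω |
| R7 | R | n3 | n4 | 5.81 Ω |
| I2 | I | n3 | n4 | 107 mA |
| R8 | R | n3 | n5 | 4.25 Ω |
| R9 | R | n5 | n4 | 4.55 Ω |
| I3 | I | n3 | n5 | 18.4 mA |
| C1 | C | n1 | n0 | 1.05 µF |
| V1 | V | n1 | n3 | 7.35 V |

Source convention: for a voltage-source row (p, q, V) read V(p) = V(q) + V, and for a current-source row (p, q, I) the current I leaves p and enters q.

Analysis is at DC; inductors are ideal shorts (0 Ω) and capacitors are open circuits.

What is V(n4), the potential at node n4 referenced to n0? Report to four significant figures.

0.5537 V

Apply KCL at each of the 5 non-ground nodes and solve the resulting linear system.
Node n1: branches {R1, R3, I1, R6, C1, V1} → V_1 = 6.730
Node n2: branches {R1, R2, R4, L1} → V_2 = 0.000
Node n3: branches {R7, I2, R8, I3, V1} → V_3 = -0.6197
Node n4: branches {R2, R4, R5, R6, R7, I2, R9} → V_4 = 0.5537
Node n5: branches {L1, L2, R8, R9, I3} → V_5 = 0.000
Source currents: i(L1)=0.3698, i(L2)=0.3641, i(V1)=-0.2224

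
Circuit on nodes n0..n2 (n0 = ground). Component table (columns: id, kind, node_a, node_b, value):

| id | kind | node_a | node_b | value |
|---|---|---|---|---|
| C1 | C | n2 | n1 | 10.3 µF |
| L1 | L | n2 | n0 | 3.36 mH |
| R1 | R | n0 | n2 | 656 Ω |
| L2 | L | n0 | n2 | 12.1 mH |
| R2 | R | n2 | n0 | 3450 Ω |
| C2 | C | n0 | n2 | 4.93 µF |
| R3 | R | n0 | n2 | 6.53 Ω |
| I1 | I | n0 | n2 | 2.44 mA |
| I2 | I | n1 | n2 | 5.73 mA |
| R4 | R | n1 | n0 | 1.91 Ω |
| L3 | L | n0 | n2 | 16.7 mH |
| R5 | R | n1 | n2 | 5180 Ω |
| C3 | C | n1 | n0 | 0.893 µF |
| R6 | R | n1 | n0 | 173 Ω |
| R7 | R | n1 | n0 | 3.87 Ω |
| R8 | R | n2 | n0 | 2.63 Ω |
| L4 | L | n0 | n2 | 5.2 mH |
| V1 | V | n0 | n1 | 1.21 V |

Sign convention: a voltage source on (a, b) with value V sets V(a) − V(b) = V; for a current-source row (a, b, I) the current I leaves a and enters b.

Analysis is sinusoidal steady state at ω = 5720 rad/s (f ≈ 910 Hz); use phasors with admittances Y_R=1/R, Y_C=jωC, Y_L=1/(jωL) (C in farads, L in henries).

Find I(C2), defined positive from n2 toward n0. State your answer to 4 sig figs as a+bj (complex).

MNA unknowns: 2 node voltages V₁..V_2 plus 1 source current (V1)
C1: Y=0.000+0.05892j on G[2,1]
L1: Y=0.000-0.05203j on G[2,0]
R1: Y=0.001524+0.000j on G[0,2]
L2: Y=0.000-0.01445j on G[0,2]
R2: Y=0.0002899+0.000j on G[2,0]
C2: Y=0.000+0.02820j on G[0,2]
R3: Y=0.1531+0.000j on G[0,2]
I1: z[0]−=0.00244, z[2]+=0.00244
I2: z[1]−=0.00573, z[2]+=0.00573
R4: Y=0.5236+0.000j on G[1,0]
L3: Y=0.000-0.01047j on G[0,2]
R5: Y=0.0001931+0.000j on G[1,2]
C3: Y=0.000+0.005108j on G[1,0]
R6: Y=0.005780+0.000j on G[1,0]
R7: Y=0.2584+0.000j on G[1,0]
R8: Y=0.3802+0.000j on G[2,0]
L4: Y=0.000-0.03362j on G[0,2]
V1: row V0−V1=1.21, i_V1 at 0,1
solve → V1=-1.210+0.000j, V2=0.02062-0.1323j
aux → i_V1=-0.9555-0.07866j

0.003729+0.0005814j A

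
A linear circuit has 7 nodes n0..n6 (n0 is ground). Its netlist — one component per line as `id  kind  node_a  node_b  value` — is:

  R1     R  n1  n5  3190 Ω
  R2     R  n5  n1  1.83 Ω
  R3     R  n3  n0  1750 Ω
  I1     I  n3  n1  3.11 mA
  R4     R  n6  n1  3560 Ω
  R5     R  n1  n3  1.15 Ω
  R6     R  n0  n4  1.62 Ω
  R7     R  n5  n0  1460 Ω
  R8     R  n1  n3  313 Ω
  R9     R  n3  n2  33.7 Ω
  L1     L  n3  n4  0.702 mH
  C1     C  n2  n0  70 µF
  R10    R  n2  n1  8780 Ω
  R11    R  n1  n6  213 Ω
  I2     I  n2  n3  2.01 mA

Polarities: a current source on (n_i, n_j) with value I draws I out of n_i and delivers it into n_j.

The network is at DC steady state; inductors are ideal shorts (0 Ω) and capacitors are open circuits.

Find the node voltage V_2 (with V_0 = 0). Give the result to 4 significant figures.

Apply KCL at each of the 6 non-ground nodes and solve the resulting linear system.
Node n1: branches {R1, R2, I1, R4, R5, R8, R10, R11} → V_1 = 0.003547
Node n2: branches {R9, C1, R10, I2} → V_2 = -0.06747
Node n3: branches {R3, I1, R5, R8, R9, L1, I2} → V_3 = -3.928e-06
Node n4: branches {R6, L1} → V_4 = -3.928e-06
Node n5: branches {R1, R2, R7} → V_5 = 0.003543
Node n6: branches {R4, R11} → V_6 = 0.003547
Source currents: i(L1)=-2.424e-06

-0.06747 V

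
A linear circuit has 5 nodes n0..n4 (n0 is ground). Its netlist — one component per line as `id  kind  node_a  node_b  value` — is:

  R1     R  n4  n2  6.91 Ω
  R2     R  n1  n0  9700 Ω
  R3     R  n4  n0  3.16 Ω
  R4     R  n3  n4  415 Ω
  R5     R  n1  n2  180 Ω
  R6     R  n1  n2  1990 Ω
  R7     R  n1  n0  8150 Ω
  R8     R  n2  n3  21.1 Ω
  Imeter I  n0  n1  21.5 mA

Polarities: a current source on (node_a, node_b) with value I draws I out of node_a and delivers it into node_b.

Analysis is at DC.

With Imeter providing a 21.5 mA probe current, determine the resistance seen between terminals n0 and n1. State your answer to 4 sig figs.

R_eq = 168.4 Ω

Apply KCL at each of the 4 non-ground nodes and solve the resulting linear system.
Node n1: branches {R2, R5, R6, R7, Imeter} → V_1 = 3.620
Node n2: branches {R1, R5, R6, R8} → V_2 = 0.2060
Node n3: branches {R4, R8} → V_3 = 0.1992
Node n4: branches {R1, R3, R4} → V_4 = 0.06536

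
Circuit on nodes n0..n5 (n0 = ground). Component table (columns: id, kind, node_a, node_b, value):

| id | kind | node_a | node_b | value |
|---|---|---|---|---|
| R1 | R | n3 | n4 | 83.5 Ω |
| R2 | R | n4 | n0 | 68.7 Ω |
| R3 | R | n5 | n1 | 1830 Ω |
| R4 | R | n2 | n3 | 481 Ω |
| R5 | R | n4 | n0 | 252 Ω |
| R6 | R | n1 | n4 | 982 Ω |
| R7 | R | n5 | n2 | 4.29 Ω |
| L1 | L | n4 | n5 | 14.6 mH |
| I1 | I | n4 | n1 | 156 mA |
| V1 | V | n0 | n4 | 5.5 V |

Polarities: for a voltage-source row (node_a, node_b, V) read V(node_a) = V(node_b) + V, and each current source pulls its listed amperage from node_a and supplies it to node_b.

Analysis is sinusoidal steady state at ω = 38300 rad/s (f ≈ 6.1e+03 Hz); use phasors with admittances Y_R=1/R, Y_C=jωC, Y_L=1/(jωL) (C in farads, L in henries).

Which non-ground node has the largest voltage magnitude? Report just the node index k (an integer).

1

MNA unknowns: 5 node voltages V₁..V_5 plus 1 source current (V1)
R1: Y=0.01198+0.000j on G[3,4]
R2: Y=0.01456+0.000j on G[4,0]
R3: Y=0.0005464+0.000j on G[5,1]
R4: Y=0.002079+0.000j on G[2,3]
R5: Y=0.003968+0.000j on G[4,0]
R6: Y=0.001018+0.000j on G[1,4]
R7: Y=0.2331+0.000j on G[5,2]
L1: Y=0.000-0.001788j on G[4,5]
I1: z[4]−=0.156, z[1]+=0.156
V1: row V0−V4=5.5, i_V1 at 0,4
solve → V1=99.44+4.438j, V2=9.408+12.61j, V3=-3.295+1.866j, V4=-5.500+0.000j, V5=9.521+12.71j
aux → i_V1=-0.1019+0.000j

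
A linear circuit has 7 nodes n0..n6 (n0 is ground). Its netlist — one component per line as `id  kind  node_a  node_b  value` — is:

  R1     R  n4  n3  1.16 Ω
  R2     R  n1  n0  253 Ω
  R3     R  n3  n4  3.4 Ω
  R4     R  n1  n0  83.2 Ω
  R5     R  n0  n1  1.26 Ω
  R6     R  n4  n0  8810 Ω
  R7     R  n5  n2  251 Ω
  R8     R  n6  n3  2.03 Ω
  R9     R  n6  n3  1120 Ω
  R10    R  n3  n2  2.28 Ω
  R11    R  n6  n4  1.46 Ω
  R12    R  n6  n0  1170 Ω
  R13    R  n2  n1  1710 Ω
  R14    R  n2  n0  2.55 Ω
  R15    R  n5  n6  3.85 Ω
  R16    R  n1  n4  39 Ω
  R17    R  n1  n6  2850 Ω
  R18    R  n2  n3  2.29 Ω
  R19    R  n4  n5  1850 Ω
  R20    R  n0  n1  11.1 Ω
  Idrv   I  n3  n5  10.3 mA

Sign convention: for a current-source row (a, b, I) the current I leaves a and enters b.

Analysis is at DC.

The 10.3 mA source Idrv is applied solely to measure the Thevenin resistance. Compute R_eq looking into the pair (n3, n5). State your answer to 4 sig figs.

R_eq = 4.823 Ω

Apply KCL at each of the 6 non-ground nodes and solve the resulting linear system.
Node n1: branches {R2, R4, R5, R13, R16, R17, R20} → V_1 = 9.858e-05
Node n2: branches {R7, R10, R13, R14, R18} → V_2 = -0.0002496
Node n3: branches {R1, R3, R8, R9, R10, R18, Idrv} → V_3 = -0.0005862
Node n4: branches {R1, R3, R6, R11, R16, R19} → V_4 = 0.003426
Node n5: branches {R7, R15, R19, Idrv} → V_5 = 0.04909
Node n6: branches {R8, R9, R11, R12, R15, R17} → V_6 = 0.01029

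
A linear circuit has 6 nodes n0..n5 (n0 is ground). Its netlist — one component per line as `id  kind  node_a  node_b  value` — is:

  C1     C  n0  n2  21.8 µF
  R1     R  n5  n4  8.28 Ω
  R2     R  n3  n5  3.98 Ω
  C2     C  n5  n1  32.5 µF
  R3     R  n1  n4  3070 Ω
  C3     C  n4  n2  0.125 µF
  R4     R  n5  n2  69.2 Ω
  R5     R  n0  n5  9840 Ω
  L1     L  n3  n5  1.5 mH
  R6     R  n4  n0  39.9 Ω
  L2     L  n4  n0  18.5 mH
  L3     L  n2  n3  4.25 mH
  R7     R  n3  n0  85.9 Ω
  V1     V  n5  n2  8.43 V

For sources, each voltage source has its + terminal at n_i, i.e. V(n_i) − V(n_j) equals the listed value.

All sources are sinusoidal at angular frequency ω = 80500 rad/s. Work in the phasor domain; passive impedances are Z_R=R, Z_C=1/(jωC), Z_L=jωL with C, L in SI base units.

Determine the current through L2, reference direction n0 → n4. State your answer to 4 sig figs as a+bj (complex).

Element admittances at ω=80500 rad/s:
  Y(C1) = 0.000+1.755j S between n0,n2
  Y(R1) = 0.1208+0.000j S between n5,n4
  Y(R2) = 0.2513+0.000j S between n3,n5
  Y(C2) = 0.000+2.616j S between n5,n1
  Y(R3) = 0.0003257+0.000j S between n1,n4
  Y(C3) = 0.000+0.01006j S between n4,n2
  Y(R4) = 0.01445+0.000j S between n5,n2
  Y(R5) = 0.0001016+0.000j S between n0,n5
  Y(L1) = 0.000-0.008282j S between n3,n5
  Y(R6) = 0.02506+0.000j S between n4,n0
  Y(L2) = 0.000-0.0006715j S between n4,n0
  Y(L3) = 0.000-0.002923j S between n2,n3
  Y(R7) = 0.01164+0.000j S between n3,n0
  V1: constraint V(n5)−V(n2) = 8.43
Assemble and solve the 6×6 MNA system:
  V(n1)=8.436+0.1534j  V(n2)=0.005733+0.1532j  V(n3)=8.059+0.2241j  V(n4)=6.958-0.3197j  V(n5)=8.436+0.1532j
  i(V1)=-0.3956-0.03636j

0.0002147+0.004672j A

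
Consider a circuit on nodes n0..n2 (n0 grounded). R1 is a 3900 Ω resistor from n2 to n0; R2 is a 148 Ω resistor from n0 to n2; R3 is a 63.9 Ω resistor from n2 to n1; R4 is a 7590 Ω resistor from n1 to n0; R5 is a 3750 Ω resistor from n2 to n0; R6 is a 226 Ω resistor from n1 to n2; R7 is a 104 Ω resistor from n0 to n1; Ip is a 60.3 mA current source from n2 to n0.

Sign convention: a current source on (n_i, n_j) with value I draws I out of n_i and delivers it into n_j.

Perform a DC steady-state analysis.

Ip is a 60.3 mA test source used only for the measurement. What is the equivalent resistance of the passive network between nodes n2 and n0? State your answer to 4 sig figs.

R_eq = 72.25 Ω

Element admittances at DC:
  Y(R1) = 0.0002564 S between n2,n0
  Y(R2) = 0.006757 S between n0,n2
  Y(R3) = 0.01565 S between n2,n1
  Y(R4) = 0.0001318 S between n1,n0
  Y(R5) = 0.0002667 S between n2,n0
  Y(R6) = 0.004425 S between n1,n2
  Y(R7) = 0.009615 S between n0,n1
  Ip: injects 0.0603 A into n0 (from n2)
Assemble and solve the 2×2 MNA system:
  V(n1)=-2.933  V(n2)=-4.357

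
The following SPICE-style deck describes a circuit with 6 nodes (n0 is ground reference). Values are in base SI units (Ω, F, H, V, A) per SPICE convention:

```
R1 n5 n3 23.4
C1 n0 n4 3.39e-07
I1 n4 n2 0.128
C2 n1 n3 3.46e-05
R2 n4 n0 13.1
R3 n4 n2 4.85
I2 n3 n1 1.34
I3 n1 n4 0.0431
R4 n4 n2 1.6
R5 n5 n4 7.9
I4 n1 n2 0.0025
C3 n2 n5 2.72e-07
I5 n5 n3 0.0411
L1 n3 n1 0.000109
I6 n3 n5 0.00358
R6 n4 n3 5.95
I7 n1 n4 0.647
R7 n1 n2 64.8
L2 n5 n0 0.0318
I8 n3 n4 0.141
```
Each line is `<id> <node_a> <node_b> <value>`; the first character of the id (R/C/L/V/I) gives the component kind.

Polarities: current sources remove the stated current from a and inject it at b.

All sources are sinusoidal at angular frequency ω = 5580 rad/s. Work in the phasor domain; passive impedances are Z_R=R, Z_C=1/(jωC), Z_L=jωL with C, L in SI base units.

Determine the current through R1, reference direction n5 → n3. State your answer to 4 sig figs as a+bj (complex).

0.1099+0.0001101j A

Apply KCL at each of the 5 non-ground nodes and solve the resulting linear system.
Node n1: branches {C2, I2, I3, I4, L1, I7, R7} → V_1 = -3.721+0.3616j
Node n2: branches {I1, R3, R4, I4, C3, R7} → V_2 = 0.09321-0.07938j
Node n3: branches {R1, C2, I2, I5, L1, I6, R6, I8} → V_3 = -3.725-0.1251j
Node n4: branches {C1, I1, R2, R3, I3, R4, R5, R6, I7, I8} → V_4 = 0.006934-0.08529j
Node n5: branches {R1, R5, C3, I5, I6, L2} → V_5 = -1.153-0.1226j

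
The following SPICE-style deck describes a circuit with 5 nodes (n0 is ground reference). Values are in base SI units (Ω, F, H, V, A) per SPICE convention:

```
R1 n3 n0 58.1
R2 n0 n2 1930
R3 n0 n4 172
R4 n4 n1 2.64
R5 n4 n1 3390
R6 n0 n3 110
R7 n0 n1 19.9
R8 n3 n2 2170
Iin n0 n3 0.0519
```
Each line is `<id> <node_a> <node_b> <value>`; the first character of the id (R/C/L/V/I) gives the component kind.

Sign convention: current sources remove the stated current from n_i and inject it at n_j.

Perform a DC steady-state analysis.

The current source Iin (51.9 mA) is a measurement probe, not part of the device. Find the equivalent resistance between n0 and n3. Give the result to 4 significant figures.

MNA unknowns: 4 node voltages V₁..V_4
R1: Y=0.01721 on G[3,0]
R2: Y=0.0005181 on G[0,2]
R3: Y=0.005814 on G[0,4]
R4: Y=0.3788 on G[4,1]
R5: Y=0.0002950 on G[4,1]
R6: Y=0.009091 on G[0,3]
R7: Y=0.05025 on G[0,1]
R8: Y=0.0004608 on G[3,2]
Iin: z[0]−=0.0519, z[3]+=0.0519
solve → V1=0.000, V2=0.9203, V3=1.955, V4=0.000

R_eq = 37.67 Ω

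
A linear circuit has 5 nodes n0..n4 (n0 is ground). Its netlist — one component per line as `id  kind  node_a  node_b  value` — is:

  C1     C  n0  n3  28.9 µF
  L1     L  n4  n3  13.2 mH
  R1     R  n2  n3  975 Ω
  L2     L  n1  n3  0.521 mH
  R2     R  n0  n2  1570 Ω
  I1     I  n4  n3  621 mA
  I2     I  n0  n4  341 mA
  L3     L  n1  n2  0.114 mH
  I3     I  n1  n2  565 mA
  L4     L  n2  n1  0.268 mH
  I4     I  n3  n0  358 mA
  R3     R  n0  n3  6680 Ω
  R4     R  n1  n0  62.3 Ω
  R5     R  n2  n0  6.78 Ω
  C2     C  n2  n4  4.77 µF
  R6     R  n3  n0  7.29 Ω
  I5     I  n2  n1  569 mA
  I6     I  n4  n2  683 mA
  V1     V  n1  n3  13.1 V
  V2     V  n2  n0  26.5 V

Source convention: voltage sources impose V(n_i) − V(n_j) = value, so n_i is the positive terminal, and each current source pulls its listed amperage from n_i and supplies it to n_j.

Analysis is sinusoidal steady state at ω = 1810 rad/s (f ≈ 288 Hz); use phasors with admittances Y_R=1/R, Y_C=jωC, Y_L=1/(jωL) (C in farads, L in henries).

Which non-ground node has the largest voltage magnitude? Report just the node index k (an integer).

MNA unknowns: 4 node voltages V₁..V_4 plus 2 source currents (V1, V2)
C1: Y=0.000+0.05231j on G[0,3]
L1: Y=0.000-0.04186j on G[4,3]
R1: Y=0.001026+0.000j on G[2,3]
L2: Y=0.000-1.060j on G[1,3]
R2: Y=0.0006369+0.000j on G[0,2]
I1: z[4]−=0.621, z[3]+=0.621
I2: z[0]−=0.341, z[4]+=0.341
L3: Y=0.000-4.846j on G[1,2]
I3: z[1]−=0.565, z[2]+=0.565
L4: Y=0.000-2.062j on G[2,1]
I4: z[3]−=0.358, z[0]+=0.358
R3: Y=0.0001497+0.000j on G[0,3]
R4: Y=0.01605+0.000j on G[1,0]
R5: Y=0.1475+0.000j on G[2,0]
C2: Y=0.000+0.008634j on G[2,4]
R6: Y=0.1372+0.000j on G[3,0]
I5: z[2]−=0.569, z[1]+=0.569
I6: z[4]−=0.683, z[2]+=0.683
V1: row V1−V3=13.1, i_V1 at 1,3
V2: row V2−V0=26.5, i_V2 at 2,0
solve → V1=26.57-0.4689j, V2=26.50+0.000j, V3=13.47-0.4689j, V4=10.08-29.58j
aux → i_V1=2.816+14.39j, i_V2=-6.243-0.6327j

4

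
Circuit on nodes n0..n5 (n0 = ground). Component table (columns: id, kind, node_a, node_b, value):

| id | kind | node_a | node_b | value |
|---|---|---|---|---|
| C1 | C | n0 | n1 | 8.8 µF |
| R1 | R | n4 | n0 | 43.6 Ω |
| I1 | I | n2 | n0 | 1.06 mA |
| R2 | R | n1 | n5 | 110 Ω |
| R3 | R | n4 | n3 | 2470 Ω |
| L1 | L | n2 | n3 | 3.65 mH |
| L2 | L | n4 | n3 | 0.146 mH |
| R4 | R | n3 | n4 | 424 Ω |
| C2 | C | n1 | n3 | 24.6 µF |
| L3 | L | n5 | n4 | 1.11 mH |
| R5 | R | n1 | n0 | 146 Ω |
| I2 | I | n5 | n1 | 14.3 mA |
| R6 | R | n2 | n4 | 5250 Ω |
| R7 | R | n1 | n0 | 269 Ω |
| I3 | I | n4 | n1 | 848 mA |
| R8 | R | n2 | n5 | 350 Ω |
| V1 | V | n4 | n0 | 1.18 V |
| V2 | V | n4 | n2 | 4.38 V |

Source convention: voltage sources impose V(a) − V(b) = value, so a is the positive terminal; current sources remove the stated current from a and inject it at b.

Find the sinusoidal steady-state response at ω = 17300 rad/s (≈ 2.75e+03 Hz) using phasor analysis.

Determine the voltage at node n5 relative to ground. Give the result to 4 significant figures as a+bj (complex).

1.051-0.5101j V

MNA unknowns: 5 node voltages V₁..V_5 plus 2 source currents (V1, V2)
C1: Y=0.000+0.1522j on G[0,1]
R1: Y=0.02294+0.000j on G[4,0]
I1: z[2]−=0.00106, z[0]+=0.00106
R2: Y=0.009091+0.000j on G[1,5]
R3: Y=0.0004049+0.000j on G[4,3]
L1: Y=0.000-0.01584j on G[2,3]
L2: Y=0.000-0.3959j on G[4,3]
R4: Y=0.002358+0.000j on G[3,4]
C2: Y=0.000+0.4256j on G[1,3]
L3: Y=0.000-0.05208j on G[5,4]
R5: Y=0.006849+0.000j on G[1,0]
I2: z[5]−=0.0143, z[1]+=0.0143
R6: Y=0.0001905+0.000j on G[2,4]
R7: Y=0.003717+0.000j on G[1,0]
I3: z[4]−=0.848, z[1]+=0.848
R8: Y=0.002857+0.000j on G[2,5]
V1: row V4−V0=1.18, i_V1 at 4,0
V2: row V4−V2=4.38, i_V2 at 4,2
solve → V1=1.039+0.06636j, V2=-3.200+0.000j, V3=1.424+2.091j, V4=1.180+0.000j, V5=1.051-0.5101j
aux → i_V1=-0.02900-0.1588j, i_V2=-0.04503+0.07469j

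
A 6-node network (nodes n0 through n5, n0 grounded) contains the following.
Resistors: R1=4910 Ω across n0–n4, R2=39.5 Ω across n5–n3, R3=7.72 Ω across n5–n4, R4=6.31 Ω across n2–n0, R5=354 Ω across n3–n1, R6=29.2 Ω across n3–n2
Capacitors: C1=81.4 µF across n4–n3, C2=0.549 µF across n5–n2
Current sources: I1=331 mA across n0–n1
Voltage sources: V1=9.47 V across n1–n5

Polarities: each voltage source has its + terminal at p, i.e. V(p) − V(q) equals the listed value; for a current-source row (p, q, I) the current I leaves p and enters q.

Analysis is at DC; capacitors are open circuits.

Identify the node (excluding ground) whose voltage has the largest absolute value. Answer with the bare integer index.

1

MNA unknowns: 5 node voltages V₁..V_5 plus 1 source current (V1)
R1: Y=0.0002037 on G[0,4]
R2: Y=0.02532 on G[5,3]
C1: Y=0.000 on G[4,3]
R3: Y=0.1295 on G[5,4]
I1: z[0]−=0.331, z[1]+=0.331
R4: Y=0.1585 on G[2,0]
R5: Y=0.002825 on G[3,1]
C2: Y=0.000 on G[5,2]
R6: Y=0.03425 on G[3,2]
V1: row V1−V5=9.47, i_V1 at 1,5
solve → V1=31.71, V2=2.060, V3=11.59, V4=22.21, V5=22.24
aux → i_V1=0.2742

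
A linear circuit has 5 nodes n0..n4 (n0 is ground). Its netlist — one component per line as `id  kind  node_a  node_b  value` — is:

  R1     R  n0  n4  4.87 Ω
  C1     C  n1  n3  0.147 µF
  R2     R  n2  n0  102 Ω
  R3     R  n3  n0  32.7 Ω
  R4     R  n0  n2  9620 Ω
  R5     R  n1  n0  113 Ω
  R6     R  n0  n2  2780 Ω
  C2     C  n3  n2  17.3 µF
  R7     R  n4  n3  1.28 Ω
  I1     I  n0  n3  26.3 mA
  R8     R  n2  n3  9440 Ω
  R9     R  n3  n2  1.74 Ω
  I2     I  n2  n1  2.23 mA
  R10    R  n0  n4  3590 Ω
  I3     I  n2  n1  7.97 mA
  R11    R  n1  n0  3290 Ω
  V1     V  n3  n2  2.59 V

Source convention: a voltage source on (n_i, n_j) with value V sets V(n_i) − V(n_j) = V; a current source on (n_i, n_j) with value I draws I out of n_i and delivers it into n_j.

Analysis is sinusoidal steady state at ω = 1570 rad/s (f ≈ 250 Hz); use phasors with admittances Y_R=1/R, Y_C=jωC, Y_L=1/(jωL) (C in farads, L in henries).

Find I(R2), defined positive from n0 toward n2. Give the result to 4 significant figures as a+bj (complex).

0.02334-1.005e-05j A

Element admittances at ω=1570 rad/s:
  Y(R1) = 0.2053+0.000j S between n0,n4
  Y(C1) = 0.000+0.0002308j S between n1,n3
  Y(R2) = 0.009804+0.000j S between n2,n0
  Y(R3) = 0.03058+0.000j S between n3,n0
  Y(R4) = 0.0001040+0.000j S between n0,n2
  Y(R5) = 0.008850+0.000j S between n1,n0
  Y(R6) = 0.0003597+0.000j S between n0,n2
  Y(C2) = 0.000+0.02716j S between n3,n2
  Y(R7) = 0.7812+0.000j S between n4,n3
  I1: injects 0.0263 A into n3 (from n0)
  Y(R8) = 0.0001059+0.000j S between n2,n3
  Y(R9) = 0.5747+0.000j S between n3,n2
  I2: injects 0.00223 A into n1 (from n2)
  Y(R10) = 0.0002786+0.000j S between n0,n4
  I3: injects 0.00797 A into n1 (from n2)
  Y(R11) = 0.0003040+0.000j S between n1,n0
  V1: constraint V(n3)−V(n2) = 2.59
Assemble and solve the 5×5 MNA system:
  V(n1)=1.114-0.02279j  V(n2)=-2.380+0.001025j  V(n3)=0.2097+0.001025j  V(n4)=0.1660+0.0008112j
  i(V1)=-1.503-0.07034j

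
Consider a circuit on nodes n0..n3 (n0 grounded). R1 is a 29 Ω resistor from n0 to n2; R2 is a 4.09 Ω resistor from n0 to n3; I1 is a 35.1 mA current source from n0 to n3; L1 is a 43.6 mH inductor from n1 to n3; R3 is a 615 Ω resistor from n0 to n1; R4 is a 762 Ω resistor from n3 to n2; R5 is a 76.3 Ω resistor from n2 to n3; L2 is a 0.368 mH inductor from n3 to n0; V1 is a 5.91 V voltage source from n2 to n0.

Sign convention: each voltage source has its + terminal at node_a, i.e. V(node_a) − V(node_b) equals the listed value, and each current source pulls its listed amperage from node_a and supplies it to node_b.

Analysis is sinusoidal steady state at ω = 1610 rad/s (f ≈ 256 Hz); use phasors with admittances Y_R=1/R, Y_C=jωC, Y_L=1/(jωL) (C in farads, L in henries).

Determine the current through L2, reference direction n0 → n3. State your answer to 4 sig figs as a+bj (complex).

Apply KCL at each of the 3 non-ground nodes and solve the resulting linear system.
Node n1: branches {L1, R3} → V_1 = 0.01845+0.06751j
Node n2: branches {R1, R4, R5, V1} → V_2 = 5.910+0.000j
Node n3: branches {R2, I1, L1, R4, R5, L2} → V_3 = 0.01074+0.06962j
Source currents: i(V1)=-0.2889+0.001004j

-0.1175+0.01813j A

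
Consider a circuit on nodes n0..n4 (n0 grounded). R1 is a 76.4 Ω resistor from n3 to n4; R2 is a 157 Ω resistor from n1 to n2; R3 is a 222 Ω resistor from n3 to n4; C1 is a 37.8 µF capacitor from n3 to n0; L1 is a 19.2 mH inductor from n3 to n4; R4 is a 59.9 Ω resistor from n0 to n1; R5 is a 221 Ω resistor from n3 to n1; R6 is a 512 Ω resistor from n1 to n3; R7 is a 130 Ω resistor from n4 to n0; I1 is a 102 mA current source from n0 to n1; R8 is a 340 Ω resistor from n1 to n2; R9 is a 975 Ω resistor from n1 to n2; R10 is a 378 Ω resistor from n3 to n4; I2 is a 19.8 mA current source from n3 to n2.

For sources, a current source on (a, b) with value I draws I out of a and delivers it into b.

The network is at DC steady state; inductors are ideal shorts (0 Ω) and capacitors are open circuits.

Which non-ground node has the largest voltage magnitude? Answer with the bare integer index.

2

Apply KCL at each of the 4 non-ground nodes and solve the resulting linear system.
Node n1: branches {R2, R4, R5, R6, I1, R8, R9} → V_1 = 5.579
Node n2: branches {R2, R8, R9, I2} → V_2 = 7.494
Node n3: branches {R1, R3, C1, L1, R5, R6, R10, I2} → V_3 = 1.153
Node n4: branches {R1, R3, L1, R7, R10} → V_4 = 1.153
Source currents: i(L1)=0.008869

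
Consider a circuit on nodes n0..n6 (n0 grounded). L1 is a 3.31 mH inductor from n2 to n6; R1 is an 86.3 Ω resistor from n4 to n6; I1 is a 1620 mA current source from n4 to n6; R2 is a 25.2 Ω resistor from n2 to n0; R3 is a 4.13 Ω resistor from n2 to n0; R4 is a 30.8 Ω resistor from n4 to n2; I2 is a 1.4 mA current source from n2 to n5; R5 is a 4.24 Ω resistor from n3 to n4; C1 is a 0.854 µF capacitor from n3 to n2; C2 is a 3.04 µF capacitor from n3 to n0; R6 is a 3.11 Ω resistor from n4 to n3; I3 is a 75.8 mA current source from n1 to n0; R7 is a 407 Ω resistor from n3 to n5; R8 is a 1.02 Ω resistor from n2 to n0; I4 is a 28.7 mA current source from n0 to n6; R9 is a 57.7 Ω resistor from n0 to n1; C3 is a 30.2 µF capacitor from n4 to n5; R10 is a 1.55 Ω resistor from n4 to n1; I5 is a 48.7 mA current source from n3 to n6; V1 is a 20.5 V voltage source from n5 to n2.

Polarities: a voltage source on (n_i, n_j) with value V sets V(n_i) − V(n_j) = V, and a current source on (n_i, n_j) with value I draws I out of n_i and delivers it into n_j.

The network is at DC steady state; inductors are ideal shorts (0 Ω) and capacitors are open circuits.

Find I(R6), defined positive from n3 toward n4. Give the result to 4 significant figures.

Apply KCL at each of the 6 non-ground nodes and solve the resulting linear system.
Node n1: branches {I3, R9, R10} → V_1 = -25.89
Node n2: branches {L1, R2, R3, R4, I2, C1, R8, V1} → V_2 = 0.3181
Node n3: branches {R5, C1, C2, R6, R7, I5} → V_3 = -26.35
Node n4: branches {R1, I1, R4, R5, R6, C3, R10} → V_4 = -26.47
Node n5: branches {I2, R7, C3, V1} → V_5 = 20.82
Node n6: branches {L1, R1, I1, I4, I5} → V_6 = 0.3181
Source currents: i(L1)=-1.387, i(V1)=-0.1145

0.03875 A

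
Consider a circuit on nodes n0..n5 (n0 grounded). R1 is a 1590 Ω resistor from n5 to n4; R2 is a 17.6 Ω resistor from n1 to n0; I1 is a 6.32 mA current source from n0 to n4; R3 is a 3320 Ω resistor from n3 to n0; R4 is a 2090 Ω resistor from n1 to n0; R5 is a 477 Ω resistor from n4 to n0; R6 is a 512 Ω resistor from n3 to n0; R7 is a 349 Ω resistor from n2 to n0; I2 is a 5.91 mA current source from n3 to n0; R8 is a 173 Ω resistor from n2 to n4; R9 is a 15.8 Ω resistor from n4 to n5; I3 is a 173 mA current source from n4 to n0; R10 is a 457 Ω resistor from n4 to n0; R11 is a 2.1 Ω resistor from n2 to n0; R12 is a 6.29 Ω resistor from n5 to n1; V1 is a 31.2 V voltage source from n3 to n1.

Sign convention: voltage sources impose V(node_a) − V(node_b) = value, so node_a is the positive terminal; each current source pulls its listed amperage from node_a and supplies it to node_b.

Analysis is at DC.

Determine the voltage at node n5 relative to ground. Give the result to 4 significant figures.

-3.841 V

Element admittances at DC:
  Y(R1) = 0.0006289 S between n5,n4
  Y(R2) = 0.05682 S between n1,n0
  I1: injects 0.00632 A into n4 (from n0)
  Y(R3) = 0.0003012 S between n3,n0
  Y(R4) = 0.0004785 S between n1,n0
  Y(R5) = 0.002096 S between n4,n0
  Y(R6) = 0.001953 S between n3,n0
  Y(R7) = 0.002865 S between n2,n0
  I2: injects 0.00591 A into n0 (from n3)
  Y(R8) = 0.005780 S between n2,n4
  Y(R9) = 0.06329 S between n4,n5
  I3: injects 0.173 A into n0 (from n4)
  Y(R10) = 0.002188 S between n4,n0
  Y(R11) = 0.4762 S between n2,n0
  Y(R12) = 0.1590 S between n5,n1
  V1: constraint V(n3)−V(n1) = 31.2
Assemble and solve the 6×6 MNA system:
  V(n1)=-3.143  V(n2)=-0.06649  V(n3)=28.06  V(n4)=-5.577  V(n5)=-3.841
  i(V1)=-0.06916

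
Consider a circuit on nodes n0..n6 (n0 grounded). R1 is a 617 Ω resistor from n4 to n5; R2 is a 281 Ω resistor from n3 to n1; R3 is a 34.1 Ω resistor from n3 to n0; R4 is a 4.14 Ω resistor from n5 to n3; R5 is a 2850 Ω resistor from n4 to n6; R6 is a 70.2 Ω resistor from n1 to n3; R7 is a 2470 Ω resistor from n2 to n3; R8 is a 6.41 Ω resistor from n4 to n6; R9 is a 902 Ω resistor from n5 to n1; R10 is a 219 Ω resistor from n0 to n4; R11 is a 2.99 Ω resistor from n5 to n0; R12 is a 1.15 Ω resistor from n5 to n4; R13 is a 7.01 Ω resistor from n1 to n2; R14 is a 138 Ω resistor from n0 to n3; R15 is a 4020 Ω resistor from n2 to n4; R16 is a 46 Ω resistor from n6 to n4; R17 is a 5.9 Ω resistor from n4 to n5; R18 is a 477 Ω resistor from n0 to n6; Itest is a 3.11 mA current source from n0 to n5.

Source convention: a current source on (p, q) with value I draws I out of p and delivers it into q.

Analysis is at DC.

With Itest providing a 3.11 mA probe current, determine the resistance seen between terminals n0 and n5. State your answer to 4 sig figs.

R_eq = 2.682 Ω

Apply KCL at each of the 6 non-ground nodes and solve the resulting linear system.
Node n1: branches {R2, R6, R9, R13} → V_1 = 0.007325
Node n2: branches {R7, R13, R15} → V_2 = 0.007326
Node n3: branches {R2, R3, R4, R6, R7, R14} → V_3 = 0.007250
Node n4: branches {R1, R5, R8, R10, R12, R15, R16, R17} → V_4 = 0.008289
Node n5: branches {R1, R4, R9, R11, R12, R17, Itest} → V_5 = 0.008342
Node n6: branches {R5, R8, R16, R18} → V_6 = 0.008192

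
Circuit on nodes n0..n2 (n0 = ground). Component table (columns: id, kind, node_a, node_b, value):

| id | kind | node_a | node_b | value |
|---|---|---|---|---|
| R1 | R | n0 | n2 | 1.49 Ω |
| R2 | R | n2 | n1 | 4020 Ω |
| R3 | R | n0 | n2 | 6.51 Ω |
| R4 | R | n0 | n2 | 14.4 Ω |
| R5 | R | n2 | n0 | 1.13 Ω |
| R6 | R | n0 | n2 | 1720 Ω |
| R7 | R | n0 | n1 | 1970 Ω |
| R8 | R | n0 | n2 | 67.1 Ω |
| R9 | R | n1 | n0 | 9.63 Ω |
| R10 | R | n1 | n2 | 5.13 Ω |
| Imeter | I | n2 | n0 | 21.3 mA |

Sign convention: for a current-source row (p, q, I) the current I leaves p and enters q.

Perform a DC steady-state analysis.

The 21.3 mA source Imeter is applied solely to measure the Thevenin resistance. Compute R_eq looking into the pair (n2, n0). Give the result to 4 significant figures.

R_eq = 0.5369 Ω

MNA unknowns: 2 node voltages V₁..V_2
R1: Y=0.6711 on G[0,2]
R2: Y=0.0002488 on G[2,1]
R3: Y=0.1536 on G[0,2]
R4: Y=0.06944 on G[0,2]
R5: Y=0.8850 on G[2,0]
R6: Y=0.0005814 on G[0,2]
R7: Y=0.0005076 on G[0,1]
R8: Y=0.01490 on G[0,2]
R9: Y=0.1038 on G[1,0]
R10: Y=0.1949 on G[1,2]
Imeter: z[2]−=0.0213, z[0]+=0.0213
solve → V1=-0.007452, V2=-0.01144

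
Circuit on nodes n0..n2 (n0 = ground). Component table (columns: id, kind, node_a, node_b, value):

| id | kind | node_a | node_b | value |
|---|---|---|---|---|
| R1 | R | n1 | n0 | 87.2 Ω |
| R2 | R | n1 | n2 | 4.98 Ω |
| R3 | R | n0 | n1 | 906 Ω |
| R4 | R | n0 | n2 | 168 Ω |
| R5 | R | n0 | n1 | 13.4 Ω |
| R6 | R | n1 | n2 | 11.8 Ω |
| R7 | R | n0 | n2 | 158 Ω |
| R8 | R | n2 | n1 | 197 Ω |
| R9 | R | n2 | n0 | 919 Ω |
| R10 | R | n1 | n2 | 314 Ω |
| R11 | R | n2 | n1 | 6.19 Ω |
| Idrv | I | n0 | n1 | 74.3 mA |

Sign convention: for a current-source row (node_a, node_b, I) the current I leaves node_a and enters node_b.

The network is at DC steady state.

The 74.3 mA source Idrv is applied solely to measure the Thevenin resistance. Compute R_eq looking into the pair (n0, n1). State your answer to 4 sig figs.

Apply KCL at each of the 2 non-ground nodes and solve the resulting linear system.
Node n1: branches {R1, R2, R3, R5, R6, R8, R10, R11, Idrv} → V_1 = 0.7416
Node n2: branches {R2, R4, R6, R7, R8, R9, R10, R11} → V_2 = 0.7205

R_eq = 9.981 Ω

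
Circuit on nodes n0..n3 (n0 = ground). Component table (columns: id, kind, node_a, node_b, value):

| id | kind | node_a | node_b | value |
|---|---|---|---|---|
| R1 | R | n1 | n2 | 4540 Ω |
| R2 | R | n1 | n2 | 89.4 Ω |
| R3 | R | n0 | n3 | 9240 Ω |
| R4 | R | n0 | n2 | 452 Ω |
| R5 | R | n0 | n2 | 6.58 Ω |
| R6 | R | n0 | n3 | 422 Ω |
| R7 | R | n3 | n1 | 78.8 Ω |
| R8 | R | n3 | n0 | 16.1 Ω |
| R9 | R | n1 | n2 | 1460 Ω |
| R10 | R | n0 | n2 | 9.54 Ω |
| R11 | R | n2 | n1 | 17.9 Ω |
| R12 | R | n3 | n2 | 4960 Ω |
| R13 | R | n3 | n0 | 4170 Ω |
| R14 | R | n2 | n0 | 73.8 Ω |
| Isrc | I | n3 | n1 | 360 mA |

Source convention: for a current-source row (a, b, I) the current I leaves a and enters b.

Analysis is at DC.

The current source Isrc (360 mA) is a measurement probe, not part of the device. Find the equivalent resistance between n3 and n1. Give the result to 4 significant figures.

R_eq = 23.62 Ω

MNA unknowns: 3 node voltages V₁..V_3
R1: Y=0.0002203 on G[1,2]
R2: Y=0.01119 on G[1,2]
R3: Y=0.0001082 on G[0,3]
R4: Y=0.002212 on G[0,2]
R5: Y=0.1520 on G[0,2]
R6: Y=0.002370 on G[0,3]
R7: Y=0.01269 on G[3,1]
R8: Y=0.06211 on G[3,0]
R9: Y=0.0006849 on G[1,2]
R10: Y=0.1048 on G[0,2]
R11: Y=0.05587 on G[2,1]
R12: Y=0.0002016 on G[3,2]
R13: Y=0.0002398 on G[3,0]
R14: Y=0.01355 on G[2,0]
Isrc: z[3]−=0.36, z[1]+=0.36
solve → V1=4.631, V2=0.9213, V3=-3.873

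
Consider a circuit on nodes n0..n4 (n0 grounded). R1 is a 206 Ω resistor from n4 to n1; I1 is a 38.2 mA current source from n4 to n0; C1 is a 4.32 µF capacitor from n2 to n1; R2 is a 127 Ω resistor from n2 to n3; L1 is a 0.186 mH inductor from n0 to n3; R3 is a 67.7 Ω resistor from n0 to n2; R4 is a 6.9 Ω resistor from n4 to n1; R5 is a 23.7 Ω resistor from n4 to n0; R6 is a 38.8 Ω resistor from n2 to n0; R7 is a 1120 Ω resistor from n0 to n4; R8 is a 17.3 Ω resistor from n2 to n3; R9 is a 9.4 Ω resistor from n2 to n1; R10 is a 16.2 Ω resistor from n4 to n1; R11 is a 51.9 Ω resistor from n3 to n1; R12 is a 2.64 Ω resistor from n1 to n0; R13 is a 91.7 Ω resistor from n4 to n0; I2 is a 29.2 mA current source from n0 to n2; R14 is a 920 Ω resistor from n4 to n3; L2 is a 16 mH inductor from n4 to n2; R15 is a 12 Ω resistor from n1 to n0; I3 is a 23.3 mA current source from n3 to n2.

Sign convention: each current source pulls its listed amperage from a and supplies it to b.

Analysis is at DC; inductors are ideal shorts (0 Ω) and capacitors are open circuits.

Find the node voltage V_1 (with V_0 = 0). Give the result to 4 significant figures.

Apply KCL at each of the 4 non-ground nodes and solve the resulting linear system.
Node n1: branches {R1, C1, R4, R9, R10, R11, R12, R15} → V_1 = 0.01612
Node n2: branches {C1, R2, R3, R6, R8, R9, I2, L2, I3} → V_2 = 0.04054
Node n3: branches {R2, L1, R8, R11, R14, I3} → V_3 = 0.000
Node n4: branches {R1, I1, R4, R5, R7, R10, R13, R14, L2} → V_4 = 0.04054
Source currents: i(L1)=0.02028, i(L2)=-0.04560

0.01612 V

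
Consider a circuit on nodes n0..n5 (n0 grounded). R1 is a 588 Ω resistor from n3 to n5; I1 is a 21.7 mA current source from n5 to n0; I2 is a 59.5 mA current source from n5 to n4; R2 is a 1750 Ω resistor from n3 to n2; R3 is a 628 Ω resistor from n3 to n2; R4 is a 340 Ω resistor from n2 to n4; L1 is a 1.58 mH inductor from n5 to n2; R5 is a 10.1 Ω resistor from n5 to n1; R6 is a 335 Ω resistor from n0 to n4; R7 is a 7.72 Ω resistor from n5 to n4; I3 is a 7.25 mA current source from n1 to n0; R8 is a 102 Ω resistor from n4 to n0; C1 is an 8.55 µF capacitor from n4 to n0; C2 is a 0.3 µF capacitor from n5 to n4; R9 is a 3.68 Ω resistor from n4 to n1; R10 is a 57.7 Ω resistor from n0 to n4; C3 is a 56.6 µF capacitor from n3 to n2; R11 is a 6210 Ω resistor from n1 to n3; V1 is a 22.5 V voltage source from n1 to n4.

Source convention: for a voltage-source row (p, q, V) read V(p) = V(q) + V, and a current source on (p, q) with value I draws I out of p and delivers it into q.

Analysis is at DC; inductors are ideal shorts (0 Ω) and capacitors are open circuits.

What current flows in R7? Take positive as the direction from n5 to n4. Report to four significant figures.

1.202 A

Apply KCL at each of the 5 non-ground nodes and solve the resulting linear system.
Node n1: branches {R5, I3, R9, R11, V1} → V_1 = 21.54
Node n2: branches {R2, R3, R4, L1, C3} → V_2 = 8.321
Node n3: branches {R1, R2, R3, C3, R11} → V_3 = 8.849
Node n4: branches {I2, R4, R6, R7, R8, C1, C2, R9, R10, V1} → V_4 = -0.9612
Node n5: branches {R1, I1, I2, L1, R5, R7, C2} → V_5 = 8.321
Source currents: i(L1)=0.02615, i(V1)=-7.432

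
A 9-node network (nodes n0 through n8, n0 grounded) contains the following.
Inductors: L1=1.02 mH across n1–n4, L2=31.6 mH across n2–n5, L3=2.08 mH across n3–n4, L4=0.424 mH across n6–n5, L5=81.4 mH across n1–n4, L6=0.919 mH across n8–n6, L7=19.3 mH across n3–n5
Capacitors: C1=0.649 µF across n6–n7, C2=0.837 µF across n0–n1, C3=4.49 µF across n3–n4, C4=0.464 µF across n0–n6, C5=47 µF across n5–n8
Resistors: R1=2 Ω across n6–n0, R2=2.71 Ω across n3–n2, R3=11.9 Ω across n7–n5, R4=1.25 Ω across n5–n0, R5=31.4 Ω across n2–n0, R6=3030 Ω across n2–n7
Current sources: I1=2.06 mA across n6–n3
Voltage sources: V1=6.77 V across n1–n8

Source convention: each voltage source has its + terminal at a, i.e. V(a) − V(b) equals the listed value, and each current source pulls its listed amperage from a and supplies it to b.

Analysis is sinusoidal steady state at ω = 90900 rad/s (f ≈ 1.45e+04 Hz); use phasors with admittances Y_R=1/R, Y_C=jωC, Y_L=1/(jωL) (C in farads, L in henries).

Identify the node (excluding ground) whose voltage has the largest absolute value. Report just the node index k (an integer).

1

MNA unknowns: 8 node voltages V₁..V_8 plus 1 source current (V1)
L1: Y=0.000-0.01079j on G[1,4]
C1: Y=0.000+0.05899j on G[6,7]
R1: Y=0.5000+0.000j on G[6,0]
R2: Y=0.3690+0.000j on G[3,2]
R3: Y=0.08403+0.000j on G[7,5]
R4: Y=0.8000+0.000j on G[5,0]
L2: Y=0.000-0.0003481j on G[2,5]
L3: Y=0.000-0.005289j on G[3,4]
C2: Y=0.000+0.07608j on G[0,1]
C3: Y=0.000+0.4081j on G[3,4]
C4: Y=0.000+0.04218j on G[0,6]
R5: Y=0.03185+0.000j on G[2,0]
L4: Y=0.000-0.02595j on G[6,5]
L5: Y=0.000-0.0001351j on G[1,4]
L6: Y=0.000-0.01197j on G[8,6]
L7: Y=0.000-0.0005700j on G[3,5]
I1: z[6]−=0.00206, z[3]+=0.00206
R6: Y=0.0003300+0.000j on G[2,7]
C5: Y=0.000+4.272j on G[5,8]
V1: row V1−V8=6.77, i_V1 at 1,8
solve → V1=6.594-0.5183j, V2=0.6917-2.019j, V3=0.7508-2.195j, V4=0.5880-2.242j, V5=-0.07361-0.5306j, V6=-0.007282-0.02524j, V7=-0.2899-0.3388j, V8=-0.1762-0.5183j
aux → i_V1=-0.05826-0.4361j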